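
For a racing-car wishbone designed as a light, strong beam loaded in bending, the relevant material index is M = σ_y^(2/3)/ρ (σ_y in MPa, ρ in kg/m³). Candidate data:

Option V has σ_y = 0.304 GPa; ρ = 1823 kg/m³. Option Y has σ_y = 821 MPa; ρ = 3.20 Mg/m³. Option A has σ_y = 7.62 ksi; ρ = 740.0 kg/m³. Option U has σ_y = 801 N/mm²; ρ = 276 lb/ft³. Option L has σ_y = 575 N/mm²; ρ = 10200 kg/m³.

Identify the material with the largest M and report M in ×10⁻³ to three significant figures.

option Y, M = 27.4×10⁻³

Convert each candidate to consistent units, then evaluate M:
  option V: σ_y = 304.0 MPa, ρ = 1823 kg/m³
  option Y: σ_y = 821.0 MPa, ρ = 3200 kg/m³
  option A: σ_y = 52.54 MPa, ρ = 740.0 kg/m³
  option U: σ_y = 801.0 MPa, ρ = 4421 kg/m³
  option L: σ_y = 575.0 MPa, ρ = 10200 kg/m³
  option Y: M = 27.4×10⁻³
  option V: M = 24.8×10⁻³
  option U: M = 19.5×10⁻³
  option A: M = 19.0×10⁻³
  option L: M = 6.78×10⁻³
The maximum is for option Y.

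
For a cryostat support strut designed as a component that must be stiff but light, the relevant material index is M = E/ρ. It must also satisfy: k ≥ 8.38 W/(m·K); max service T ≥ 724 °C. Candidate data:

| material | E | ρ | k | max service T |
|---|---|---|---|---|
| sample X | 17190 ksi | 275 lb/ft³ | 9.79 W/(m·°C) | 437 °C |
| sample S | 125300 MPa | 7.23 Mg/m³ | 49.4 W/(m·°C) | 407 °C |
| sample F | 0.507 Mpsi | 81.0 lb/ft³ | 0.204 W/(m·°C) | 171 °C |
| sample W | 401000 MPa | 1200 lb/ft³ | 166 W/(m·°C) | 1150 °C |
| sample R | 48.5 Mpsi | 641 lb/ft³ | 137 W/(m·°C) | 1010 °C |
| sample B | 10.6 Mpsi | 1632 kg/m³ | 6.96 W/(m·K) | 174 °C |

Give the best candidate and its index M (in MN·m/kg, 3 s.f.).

sample R, M = 32.6 MN·m/kg

Screen on constraints: k ≥ 8.38 W/(m·K); max service T ≥ 724 °C. Survivors: sample W, sample R.
Convert each candidate to consistent units, then evaluate M:
  sample W: E = 401.0 GPa, ρ = 19220 kg/m³
  sample R: E = 334.4 GPa, ρ = 10270 kg/m³
  sample R: M = 32.6 MN·m/kg
  sample W: M = 20.9 MN·m/kg
The maximum is for sample R.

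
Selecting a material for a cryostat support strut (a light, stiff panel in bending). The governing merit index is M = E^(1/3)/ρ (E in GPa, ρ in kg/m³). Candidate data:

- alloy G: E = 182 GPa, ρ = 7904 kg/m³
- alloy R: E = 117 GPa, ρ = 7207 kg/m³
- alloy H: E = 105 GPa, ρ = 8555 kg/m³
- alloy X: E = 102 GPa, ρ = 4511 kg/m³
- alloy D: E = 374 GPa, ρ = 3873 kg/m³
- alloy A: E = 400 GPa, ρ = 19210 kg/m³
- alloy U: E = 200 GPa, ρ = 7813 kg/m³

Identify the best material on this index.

alloy D

Evaluate M for each candidate:
  alloy D: M = 1.86×10⁻³
  alloy X: M = 1.04×10⁻³
  alloy U: M = 0.749×10⁻³
  alloy G: M = 0.717×10⁻³
  alloy R: M = 0.679×10⁻³
  alloy H: M = 0.551×10⁻³
  alloy A: M = 0.384×10⁻³
The maximum is for alloy D.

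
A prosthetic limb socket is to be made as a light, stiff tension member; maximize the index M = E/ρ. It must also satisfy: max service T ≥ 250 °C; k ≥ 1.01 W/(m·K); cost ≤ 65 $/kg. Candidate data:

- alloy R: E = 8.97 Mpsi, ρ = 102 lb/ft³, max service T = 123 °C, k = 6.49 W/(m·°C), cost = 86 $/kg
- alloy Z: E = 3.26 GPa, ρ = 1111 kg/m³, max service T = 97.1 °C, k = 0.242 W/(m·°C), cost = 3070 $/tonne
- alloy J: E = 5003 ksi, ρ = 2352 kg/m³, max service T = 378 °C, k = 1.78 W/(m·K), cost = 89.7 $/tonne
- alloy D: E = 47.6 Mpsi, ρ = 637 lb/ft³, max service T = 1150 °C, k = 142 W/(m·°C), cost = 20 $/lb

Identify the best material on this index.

alloy D

Screen on constraints: max service T ≥ 250 °C; k ≥ 1.01 W/(m·K); cost ≤ 65 $/kg. Survivors: alloy J, alloy D.
Convert each candidate to consistent units, then evaluate M:
  alloy J: E = 34.49 GPa, ρ = 2352 kg/m³
  alloy D: E = 328.2 GPa, ρ = 10200 kg/m³
  alloy D: M = 32.2 MN·m/kg
  alloy J: M = 14.7 MN·m/kg
Alloy D ranks first.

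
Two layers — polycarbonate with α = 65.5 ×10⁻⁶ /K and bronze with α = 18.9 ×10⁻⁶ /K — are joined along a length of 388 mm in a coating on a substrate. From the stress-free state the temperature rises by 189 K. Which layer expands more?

polycarbonate

α(polycarbonate) = 65.5×10⁻⁶/K vs α(bronze) = 18.9×10⁻⁶/K.
Higher α expands more for the same ΔT: polycarbonate.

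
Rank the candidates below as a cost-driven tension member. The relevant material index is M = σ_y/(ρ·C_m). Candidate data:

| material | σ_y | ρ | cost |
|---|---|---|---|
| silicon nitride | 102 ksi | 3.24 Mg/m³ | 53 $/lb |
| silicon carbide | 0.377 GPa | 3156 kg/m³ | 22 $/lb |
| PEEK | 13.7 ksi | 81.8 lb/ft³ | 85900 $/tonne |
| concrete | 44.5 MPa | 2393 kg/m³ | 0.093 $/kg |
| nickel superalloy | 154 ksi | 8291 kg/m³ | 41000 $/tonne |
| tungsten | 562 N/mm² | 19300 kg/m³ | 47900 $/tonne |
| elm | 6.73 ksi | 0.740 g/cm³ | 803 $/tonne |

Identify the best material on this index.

In SI units:
  silicon nitride: σ_y = 703.3 MPa, ρ = 3240 kg/m³, cost = 116.8 $/kg
  silicon carbide: σ_y = 377.0 MPa, ρ = 3156 kg/m³, cost = 48.50 $/kg
  PEEK: σ_y = 94.46 MPa, ρ = 1310 kg/m³, cost = 85.90 $/kg
  concrete: σ_y = 44.50 MPa, ρ = 2393 kg/m³, cost = 0.09300 $/kg
  nickel superalloy: σ_y = 1062 MPa, ρ = 8291 kg/m³, cost = 41.00 $/kg
  tungsten: σ_y = 562.0 MPa, ρ = 19300 kg/m³, cost = 47.90 $/kg
  elm: σ_y = 46.40 MPa, ρ = 740.0 kg/m³, cost = 0.8030 $/kg
  concrete: M = 200 kN·m per $
  elm: M = 78.1 kN·m per $
  nickel superalloy: M = 3.12 kN·m per $
  silicon carbide: M = 2.46 kN·m per $
  silicon nitride: M = 1.86 kN·m per $
  PEEK: M = 0.839 kN·m per $
  tungsten: M = 0.608 kN·m per $
Concrete has the largest M.

concrete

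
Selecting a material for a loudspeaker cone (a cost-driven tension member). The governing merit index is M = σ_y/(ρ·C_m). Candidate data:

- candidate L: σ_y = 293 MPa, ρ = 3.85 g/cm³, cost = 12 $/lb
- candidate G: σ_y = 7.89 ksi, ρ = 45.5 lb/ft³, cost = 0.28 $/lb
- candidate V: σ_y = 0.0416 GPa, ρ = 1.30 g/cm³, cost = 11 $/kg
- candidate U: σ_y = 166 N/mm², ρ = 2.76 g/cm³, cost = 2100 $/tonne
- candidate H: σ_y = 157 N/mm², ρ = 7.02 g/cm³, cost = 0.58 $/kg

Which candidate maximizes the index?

Normalizing units and computing the index:
  candidate L: σ_y = 293.0 MPa, ρ = 3850 kg/m³, cost = 26.46 $/kg
  candidate G: σ_y = 54.40 MPa, ρ = 728.8 kg/m³, cost = 0.6173 $/kg
  candidate V: σ_y = 41.60 MPa, ρ = 1300 kg/m³, cost = 11.00 $/kg
  candidate U: σ_y = 166.0 MPa, ρ = 2760 kg/m³, cost = 2.100 $/kg
  candidate H: σ_y = 157.0 MPa, ρ = 7020 kg/m³, cost = 0.5800 $/kg
  candidate G: M = 121 kN·m per $
  candidate H: M = 38.6 kN·m per $
  candidate U: M = 28.6 kN·m per $
  candidate V: M = 2.91 kN·m per $
  candidate L: M = 2.88 kN·m per $
Candidate G has the largest M.

candidate G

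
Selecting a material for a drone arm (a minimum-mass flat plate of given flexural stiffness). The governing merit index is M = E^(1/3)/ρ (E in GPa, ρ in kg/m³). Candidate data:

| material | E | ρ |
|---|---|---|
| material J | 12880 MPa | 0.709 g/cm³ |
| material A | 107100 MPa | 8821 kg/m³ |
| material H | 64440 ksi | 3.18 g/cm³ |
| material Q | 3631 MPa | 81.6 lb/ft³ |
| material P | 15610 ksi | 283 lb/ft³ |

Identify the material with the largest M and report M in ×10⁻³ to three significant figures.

material J, M = 3.31×10⁻³

In SI units:
  material J: E = 12.88 GPa, ρ = 709.0 kg/m³
  material A: E = 107.1 GPa, ρ = 8821 kg/m³
  material H: E = 444.3 GPa, ρ = 3180 kg/m³
  material Q: E = 3.631 GPa, ρ = 1307 kg/m³
  material P: E = 107.6 GPa, ρ = 4533 kg/m³
  material J: M = 3.31×10⁻³
  material H: M = 2.40×10⁻³
  material Q: M = 1.18×10⁻³
  material P: M = 1.05×10⁻³
  material A: M = 0.538×10⁻³
Highest index: material J.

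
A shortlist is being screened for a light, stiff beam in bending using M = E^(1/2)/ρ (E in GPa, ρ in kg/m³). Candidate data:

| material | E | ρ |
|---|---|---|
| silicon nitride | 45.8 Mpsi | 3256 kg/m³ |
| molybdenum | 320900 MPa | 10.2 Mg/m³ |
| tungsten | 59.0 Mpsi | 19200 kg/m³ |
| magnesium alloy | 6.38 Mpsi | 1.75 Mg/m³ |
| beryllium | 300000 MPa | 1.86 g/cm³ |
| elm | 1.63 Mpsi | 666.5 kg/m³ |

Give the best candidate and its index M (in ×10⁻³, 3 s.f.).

beryllium, M = 9.31×10⁻³

Normalizing units and computing the index:
  silicon nitride: E = 315.8 GPa, ρ = 3256 kg/m³
  molybdenum: E = 320.9 GPa, ρ = 10200 kg/m³
  tungsten: E = 406.8 GPa, ρ = 19200 kg/m³
  magnesium alloy: E = 43.99 GPa, ρ = 1750 kg/m³
  beryllium: E = 300.0 GPa, ρ = 1860 kg/m³
  elm: E = 11.24 GPa, ρ = 666.5 kg/m³
  beryllium: M = 9.31×10⁻³
  silicon nitride: M = 5.46×10⁻³
  elm: M = 5.03×10⁻³
  magnesium alloy: M = 3.79×10⁻³
  molybdenum: M = 1.76×10⁻³
  tungsten: M = 1.05×10⁻³
Highest index: beryllium.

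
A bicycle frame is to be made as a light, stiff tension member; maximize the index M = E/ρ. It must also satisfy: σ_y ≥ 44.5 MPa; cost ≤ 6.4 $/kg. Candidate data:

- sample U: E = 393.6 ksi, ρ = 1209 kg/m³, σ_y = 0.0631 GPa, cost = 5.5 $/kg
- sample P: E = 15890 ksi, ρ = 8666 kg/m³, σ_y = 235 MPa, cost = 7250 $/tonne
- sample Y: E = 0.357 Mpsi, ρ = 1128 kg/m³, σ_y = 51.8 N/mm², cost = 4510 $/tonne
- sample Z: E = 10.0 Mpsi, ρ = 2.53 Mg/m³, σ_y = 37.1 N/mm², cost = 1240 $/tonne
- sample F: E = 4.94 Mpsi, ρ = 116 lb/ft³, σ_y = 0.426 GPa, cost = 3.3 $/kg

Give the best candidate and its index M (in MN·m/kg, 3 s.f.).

sample F, M = 18.3 MN·m/kg

Screen on constraints: σ_y ≥ 44.5 MPa; cost ≤ 6.4 $/kg. Survivors: sample U, sample Y, sample F.
In SI units:
  sample U: E = 2.714 GPa, ρ = 1209 kg/m³
  sample Y: E = 2.461 GPa, ρ = 1128 kg/m³
  sample F: E = 34.06 GPa, ρ = 1858 kg/m³
  sample F: M = 18.3 MN·m/kg
  sample U: M = 2.24 MN·m/kg
  sample Y: M = 2.18 MN·m/kg
The maximum is for sample F.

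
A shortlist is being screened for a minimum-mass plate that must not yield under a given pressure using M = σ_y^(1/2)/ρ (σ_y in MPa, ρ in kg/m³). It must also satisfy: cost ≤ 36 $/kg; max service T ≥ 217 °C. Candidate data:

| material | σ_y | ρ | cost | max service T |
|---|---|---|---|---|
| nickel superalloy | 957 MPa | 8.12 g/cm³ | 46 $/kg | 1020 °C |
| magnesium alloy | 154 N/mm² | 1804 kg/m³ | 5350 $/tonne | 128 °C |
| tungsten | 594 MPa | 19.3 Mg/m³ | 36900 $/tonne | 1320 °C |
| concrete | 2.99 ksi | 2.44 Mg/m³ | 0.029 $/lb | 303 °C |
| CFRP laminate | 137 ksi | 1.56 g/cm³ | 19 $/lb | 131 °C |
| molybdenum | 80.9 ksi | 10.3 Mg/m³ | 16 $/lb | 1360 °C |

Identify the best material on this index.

molybdenum

Screen on constraints: cost ≤ 36 $/kg; max service T ≥ 217 °C. Survivors: concrete, molybdenum.
In SI units:
  concrete: σ_y = 20.62 MPa, ρ = 2440 kg/m³
  molybdenum: σ_y = 557.8 MPa, ρ = 10300 kg/m³
  molybdenum: M = 2.29×10⁻³
  concrete: M = 1.86×10⁻³
Molybdenum has the largest M.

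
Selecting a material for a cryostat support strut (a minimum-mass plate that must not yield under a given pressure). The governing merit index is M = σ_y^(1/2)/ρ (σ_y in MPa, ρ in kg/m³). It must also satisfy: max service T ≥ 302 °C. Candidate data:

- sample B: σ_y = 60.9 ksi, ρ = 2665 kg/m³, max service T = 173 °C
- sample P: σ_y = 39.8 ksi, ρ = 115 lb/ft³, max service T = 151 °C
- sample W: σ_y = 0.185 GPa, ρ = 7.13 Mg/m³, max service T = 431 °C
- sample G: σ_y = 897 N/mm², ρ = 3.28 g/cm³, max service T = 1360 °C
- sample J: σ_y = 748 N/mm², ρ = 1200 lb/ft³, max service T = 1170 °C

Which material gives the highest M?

sample G

Screen on constraints: max service T ≥ 302 °C. Survivors: sample W, sample G, sample J.
After converting to SI:
  sample W: σ_y = 185.0 MPa, ρ = 7130 kg/m³
  sample G: σ_y = 897.0 MPa, ρ = 3280 kg/m³
  sample J: σ_y = 748.0 MPa, ρ = 19220 kg/m³
  sample G: M = 9.13×10⁻³
  sample W: M = 1.91×10⁻³
  sample J: M = 1.42×10⁻³
The maximum is for sample G.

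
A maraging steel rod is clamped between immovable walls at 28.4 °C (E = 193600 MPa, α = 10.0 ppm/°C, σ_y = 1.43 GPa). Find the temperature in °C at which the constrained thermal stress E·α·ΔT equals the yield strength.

E = 193600 MPa = 193.6 GPa.
σ_y = 1.43 GPa = 1430 MPa.
E·α·ΔT = 1430 MPa ⇒ ΔT = 1430 / (193.6×10³ × 10.0×10⁻⁶) = 738.6 K.
T = 28.4 + 738.6 = 767.0 °C.

767 °C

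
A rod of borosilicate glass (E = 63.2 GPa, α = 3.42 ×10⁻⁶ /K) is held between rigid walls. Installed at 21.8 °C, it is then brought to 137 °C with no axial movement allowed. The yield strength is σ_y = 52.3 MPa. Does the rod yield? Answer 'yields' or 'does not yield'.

does not yield

ΔT = 115.2 K. Constrained thermal stress σ = E·α·ΔT = 63.20×10³ MPa × 3.42×10⁻⁶ × 115.2 = 24.9 MPa (compressive).
Compare to σ_y = 52.3 MPa: σ < σ_y, so it does not yield.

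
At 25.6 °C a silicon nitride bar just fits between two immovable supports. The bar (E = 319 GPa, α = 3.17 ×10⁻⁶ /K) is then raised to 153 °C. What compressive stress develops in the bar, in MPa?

ΔT = 127.4 K. Constrained thermal stress σ = E·α·ΔT = 319.0×10³ MPa × 3.17×10⁻⁶ × 127.4 = 129 MPa (compressive).

129 MPa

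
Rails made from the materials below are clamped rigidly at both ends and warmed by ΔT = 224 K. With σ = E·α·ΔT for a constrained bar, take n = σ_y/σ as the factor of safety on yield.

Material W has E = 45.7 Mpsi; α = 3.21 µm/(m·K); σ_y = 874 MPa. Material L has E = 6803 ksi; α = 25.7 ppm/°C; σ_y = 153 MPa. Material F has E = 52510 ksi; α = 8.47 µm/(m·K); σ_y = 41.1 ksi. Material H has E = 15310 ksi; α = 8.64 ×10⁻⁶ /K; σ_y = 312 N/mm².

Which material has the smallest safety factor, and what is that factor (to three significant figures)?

material F, n = 0.413

With everything in SI (GPa, ×10⁻⁶/K, MPa):
  material W: E = 315.1, α = 3.21, σ_y = 874.0 → σ = 227 MPa, n = 3.86
  material L: E = 46.91, α = 25.7, σ_y = 153.0 → σ = 270 MPa, n = 0.567
  material F: E = 362.0, α = 8.47, σ_y = 283.4 → σ = 687 MPa, n = 0.413
  material H: E = 105.6, α = 8.64, σ_y = 312.0 → σ = 204 MPa, n = 1.53
Smallest n: material F with n = 0.413.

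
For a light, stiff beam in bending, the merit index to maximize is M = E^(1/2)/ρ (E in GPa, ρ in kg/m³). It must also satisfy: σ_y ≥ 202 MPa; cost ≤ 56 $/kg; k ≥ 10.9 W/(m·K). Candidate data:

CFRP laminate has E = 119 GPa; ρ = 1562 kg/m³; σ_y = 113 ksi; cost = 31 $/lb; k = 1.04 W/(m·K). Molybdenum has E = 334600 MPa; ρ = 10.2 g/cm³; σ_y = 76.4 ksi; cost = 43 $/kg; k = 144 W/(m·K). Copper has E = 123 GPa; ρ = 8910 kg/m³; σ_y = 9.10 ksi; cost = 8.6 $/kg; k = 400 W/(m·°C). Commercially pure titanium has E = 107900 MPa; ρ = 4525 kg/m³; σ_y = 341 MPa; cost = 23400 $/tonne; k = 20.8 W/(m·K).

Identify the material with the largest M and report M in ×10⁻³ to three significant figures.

Screen on constraints: σ_y ≥ 202 MPa; cost ≤ 56 $/kg; k ≥ 10.9 W/(m·K). Survivors: molybdenum, commercially pure titanium.
After converting to SI:
  molybdenum: E = 334.6 GPa, ρ = 10200 kg/m³
  commercially pure titanium: E = 107.9 GPa, ρ = 4525 kg/m³
  commercially pure titanium: M = 2.30×10⁻³
  molybdenum: M = 1.79×10⁻³
Commercially pure titanium ranks first.

commercially pure titanium, M = 2.30×10⁻³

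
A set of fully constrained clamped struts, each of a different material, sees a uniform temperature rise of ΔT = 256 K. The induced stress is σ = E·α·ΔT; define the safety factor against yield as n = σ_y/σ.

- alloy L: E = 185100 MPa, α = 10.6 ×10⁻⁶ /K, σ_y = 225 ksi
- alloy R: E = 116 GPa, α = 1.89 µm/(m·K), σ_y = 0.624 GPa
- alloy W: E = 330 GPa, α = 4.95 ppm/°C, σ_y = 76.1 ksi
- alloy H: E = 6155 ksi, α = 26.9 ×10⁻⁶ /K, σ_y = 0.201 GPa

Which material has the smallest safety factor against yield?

With everything in SI (GPa, ×10⁻⁶/K, MPa):
  alloy L: E = 185.1, α = 10.6, σ_y = 1551 → σ = 502 MPa, n = 3.09
  alloy R: E = 116.0, α = 1.89, σ_y = 624.0 → σ = 56.1 MPa, n = 11.1
  alloy W: E = 330.0, α = 4.95, σ_y = 524.7 → σ = 418 MPa, n = 1.25
  alloy H: E = 42.44, α = 26.9, σ_y = 201.0 → σ = 292 MPa, n = 0.688
Smallest n: alloy H with n = 0.688.

alloy H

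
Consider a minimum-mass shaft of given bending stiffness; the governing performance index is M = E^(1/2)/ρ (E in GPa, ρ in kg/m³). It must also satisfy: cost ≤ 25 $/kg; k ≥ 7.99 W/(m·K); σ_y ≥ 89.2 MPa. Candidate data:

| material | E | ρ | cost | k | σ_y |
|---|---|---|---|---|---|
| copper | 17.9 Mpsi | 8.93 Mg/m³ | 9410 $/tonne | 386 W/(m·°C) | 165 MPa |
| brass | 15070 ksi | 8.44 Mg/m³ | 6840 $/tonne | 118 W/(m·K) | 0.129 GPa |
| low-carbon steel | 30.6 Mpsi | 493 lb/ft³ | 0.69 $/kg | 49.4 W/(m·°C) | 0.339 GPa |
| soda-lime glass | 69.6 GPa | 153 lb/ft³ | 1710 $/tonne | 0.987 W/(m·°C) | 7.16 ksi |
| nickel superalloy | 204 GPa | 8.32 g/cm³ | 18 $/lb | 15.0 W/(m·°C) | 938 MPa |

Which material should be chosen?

Screen on constraints: cost ≤ 25 $/kg; k ≥ 7.99 W/(m·K); σ_y ≥ 89.2 MPa. Survivors: copper, brass, low-carbon steel.
Putting every candidate on a common basis:
  copper: E = 123.4 GPa, ρ = 8930 kg/m³
  brass: E = 103.9 GPa, ρ = 8440 kg/m³
  low-carbon steel: E = 211.0 GPa, ρ = 7897 kg/m³
  low-carbon steel: M = 1.84×10⁻³
  copper: M = 1.24×10⁻³
  brass: M = 1.21×10⁻³
Low-carbon steel has the largest M.

low-carbon steel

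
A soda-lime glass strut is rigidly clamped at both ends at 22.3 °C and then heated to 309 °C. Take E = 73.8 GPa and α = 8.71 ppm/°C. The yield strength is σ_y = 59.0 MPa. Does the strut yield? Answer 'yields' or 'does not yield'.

ΔT = 286.7 K. Constrained thermal stress σ = E·α·ΔT = 73.80×10³ MPa × 8.71×10⁻⁶ × 286.7 = 184 MPa (compressive).
Compare to σ_y = 59.0 MPa: σ ≥ σ_y, so it yields.

yields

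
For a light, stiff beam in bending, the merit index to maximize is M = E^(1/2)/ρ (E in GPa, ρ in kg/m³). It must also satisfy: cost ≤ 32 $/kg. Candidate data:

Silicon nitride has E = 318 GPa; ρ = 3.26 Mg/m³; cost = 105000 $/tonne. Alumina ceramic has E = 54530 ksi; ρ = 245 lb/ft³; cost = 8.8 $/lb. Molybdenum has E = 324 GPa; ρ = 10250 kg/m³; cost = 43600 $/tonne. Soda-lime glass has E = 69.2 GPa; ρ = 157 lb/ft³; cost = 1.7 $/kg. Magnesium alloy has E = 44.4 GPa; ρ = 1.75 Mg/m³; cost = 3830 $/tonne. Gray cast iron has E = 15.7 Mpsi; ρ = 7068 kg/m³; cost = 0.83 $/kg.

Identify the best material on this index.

Screen on constraints: cost ≤ 32 $/kg. Survivors: alumina ceramic, soda-lime glass, magnesium alloy, gray cast iron.
Normalizing units and computing the index:
  alumina ceramic: E = 376.0 GPa, ρ = 3925 kg/m³
  soda-lime glass: E = 69.20 GPa, ρ = 2515 kg/m³
  magnesium alloy: E = 44.40 GPa, ρ = 1750 kg/m³
  gray cast iron: E = 108.2 GPa, ρ = 7068 kg/m³
  alumina ceramic: M = 4.94×10⁻³
  magnesium alloy: M = 3.81×10⁻³
  soda-lime glass: M = 3.31×10⁻³
  gray cast iron: M = 1.47×10⁻³
The maximum is for alumina ceramic.

alumina ceramic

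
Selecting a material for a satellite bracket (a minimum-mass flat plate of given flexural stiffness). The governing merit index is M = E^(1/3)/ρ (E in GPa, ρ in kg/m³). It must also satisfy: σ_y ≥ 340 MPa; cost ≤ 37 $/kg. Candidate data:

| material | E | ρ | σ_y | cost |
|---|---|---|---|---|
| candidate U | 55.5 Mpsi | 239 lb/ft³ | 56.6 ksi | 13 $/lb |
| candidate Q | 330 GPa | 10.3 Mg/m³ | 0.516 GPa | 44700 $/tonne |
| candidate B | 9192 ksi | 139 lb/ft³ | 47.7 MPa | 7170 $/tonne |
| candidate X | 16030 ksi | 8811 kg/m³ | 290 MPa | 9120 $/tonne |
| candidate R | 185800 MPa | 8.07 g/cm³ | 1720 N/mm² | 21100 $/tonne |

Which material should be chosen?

candidate U

Screen on constraints: σ_y ≥ 340 MPa; cost ≤ 37 $/kg. Survivors: candidate U, candidate R.
After converting to SI:
  candidate U: E = 382.7 GPa, ρ = 3828 kg/m³
  candidate R: E = 185.8 GPa, ρ = 8070 kg/m³
  candidate U: M = 1.90×10⁻³
  candidate R: M = 0.707×10⁻³
The maximum is for candidate U.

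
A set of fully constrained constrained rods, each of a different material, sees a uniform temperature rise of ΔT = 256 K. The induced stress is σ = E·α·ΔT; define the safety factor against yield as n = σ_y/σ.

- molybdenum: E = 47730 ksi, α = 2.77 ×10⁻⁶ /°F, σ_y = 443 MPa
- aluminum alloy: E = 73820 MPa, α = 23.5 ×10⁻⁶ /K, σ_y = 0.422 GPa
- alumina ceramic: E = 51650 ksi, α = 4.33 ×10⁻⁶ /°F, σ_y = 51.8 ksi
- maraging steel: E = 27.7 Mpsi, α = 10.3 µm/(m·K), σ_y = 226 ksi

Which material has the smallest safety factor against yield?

alumina ceramic

In consistent units (E in GPa, α in ×10⁻⁶/K, σ_y in MPa):
  molybdenum: E = 329.1, α = 4.99, σ_y = 443.0 → σ = 420 MPa, n = 1.05
  aluminum alloy: E = 73.82, α = 23.5, σ_y = 422.0 → σ = 444 MPa, n = 0.950
  alumina ceramic: E = 356.1, α = 7.79, σ_y = 357.1 → σ = 711 MPa, n = 0.503
  maraging steel: E = 191.0, α = 10.3, σ_y = 1558 → σ = 504 MPa, n = 3.09
Smallest n: alumina ceramic with n = 0.503.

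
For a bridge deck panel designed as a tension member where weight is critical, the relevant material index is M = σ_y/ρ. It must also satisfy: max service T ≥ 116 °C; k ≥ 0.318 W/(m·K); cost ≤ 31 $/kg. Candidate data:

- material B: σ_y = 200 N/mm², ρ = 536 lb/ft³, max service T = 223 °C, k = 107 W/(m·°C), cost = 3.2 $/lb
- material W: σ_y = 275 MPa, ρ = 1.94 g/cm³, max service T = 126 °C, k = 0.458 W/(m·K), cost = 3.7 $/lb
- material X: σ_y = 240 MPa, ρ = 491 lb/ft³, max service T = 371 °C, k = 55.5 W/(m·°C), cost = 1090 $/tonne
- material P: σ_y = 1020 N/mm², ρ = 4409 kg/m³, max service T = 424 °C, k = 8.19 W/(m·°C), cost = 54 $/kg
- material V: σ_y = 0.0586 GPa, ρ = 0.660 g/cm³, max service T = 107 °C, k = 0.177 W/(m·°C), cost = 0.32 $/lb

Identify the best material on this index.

material W

Screen on constraints: max service T ≥ 116 °C; k ≥ 0.318 W/(m·K); cost ≤ 31 $/kg. Survivors: material B, material W, material X.
After converting to SI:
  material B: σ_y = 200.0 MPa, ρ = 8586 kg/m³
  material W: σ_y = 275.0 MPa, ρ = 1940 kg/m³
  material X: σ_y = 240.0 MPa, ρ = 7865 kg/m³
  material W: M = 142 kN·m/kg
  material X: M = 30.5 kN·m/kg
  material B: M = 23.3 kN·m/kg
Material W ranks first.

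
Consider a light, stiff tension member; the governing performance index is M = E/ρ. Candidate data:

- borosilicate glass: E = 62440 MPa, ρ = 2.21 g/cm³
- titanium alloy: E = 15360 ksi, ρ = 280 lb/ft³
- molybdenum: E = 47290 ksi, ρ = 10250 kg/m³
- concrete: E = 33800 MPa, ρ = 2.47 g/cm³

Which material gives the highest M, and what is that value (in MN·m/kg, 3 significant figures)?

Convert each candidate to consistent units, then evaluate M:
  borosilicate glass: E = 62.44 GPa, ρ = 2210 kg/m³
  titanium alloy: E = 105.9 GPa, ρ = 4485 kg/m³
  molybdenum: E = 326.1 GPa, ρ = 10250 kg/m³
  concrete: E = 33.80 GPa, ρ = 2470 kg/m³
  molybdenum: M = 31.8 MN·m/kg
  borosilicate glass: M = 28.3 MN·m/kg
  titanium alloy: M = 23.6 MN·m/kg
  concrete: M = 13.7 MN·m/kg
Highest index: molybdenum.

molybdenum, M = 31.8 MN·m/kg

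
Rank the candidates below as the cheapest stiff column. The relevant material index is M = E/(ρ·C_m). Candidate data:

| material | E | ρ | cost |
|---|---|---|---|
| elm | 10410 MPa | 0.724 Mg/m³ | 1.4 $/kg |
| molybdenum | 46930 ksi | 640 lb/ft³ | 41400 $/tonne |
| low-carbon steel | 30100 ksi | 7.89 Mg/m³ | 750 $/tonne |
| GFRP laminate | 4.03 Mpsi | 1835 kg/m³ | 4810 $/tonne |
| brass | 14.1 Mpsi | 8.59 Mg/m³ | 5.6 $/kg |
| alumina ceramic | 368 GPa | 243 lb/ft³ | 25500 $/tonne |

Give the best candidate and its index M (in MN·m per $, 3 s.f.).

Convert each candidate to consistent units, then evaluate M:
  elm: E = 10.41 GPa, ρ = 724.0 kg/m³, cost = 1.400 $/kg
  molybdenum: E = 323.6 GPa, ρ = 10250 kg/m³, cost = 41.40 $/kg
  low-carbon steel: E = 207.5 GPa, ρ = 7890 kg/m³, cost = 0.7500 $/kg
  GFRP laminate: E = 27.79 GPa, ρ = 1835 kg/m³, cost = 4.810 $/kg
  brass: E = 97.22 GPa, ρ = 8590 kg/m³, cost = 5.600 $/kg
  alumina ceramic: E = 368.0 GPa, ρ = 3892 kg/m³, cost = 25.50 $/kg
  low-carbon steel: M = 35.1 MN·m per $
  elm: M = 10.3 MN·m per $
  alumina ceramic: M = 3.71 MN·m per $
  GFRP laminate: M = 3.15 MN·m per $
  brass: M = 2.02 MN·m per $
  molybdenum: M = 0.762 MN·m per $
Highest index: low-carbon steel.

low-carbon steel, M = 35.1 MN·m per $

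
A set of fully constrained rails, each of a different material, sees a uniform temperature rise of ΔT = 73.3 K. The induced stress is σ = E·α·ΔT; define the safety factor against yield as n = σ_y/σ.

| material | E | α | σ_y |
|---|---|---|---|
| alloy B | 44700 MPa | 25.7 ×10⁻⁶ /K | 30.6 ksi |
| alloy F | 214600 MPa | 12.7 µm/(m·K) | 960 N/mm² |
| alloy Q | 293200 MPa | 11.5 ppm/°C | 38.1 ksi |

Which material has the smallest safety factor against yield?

Converting E to GPa, α to ×10⁻⁶/K, σ_y to MPa, then σ and n for each:
  alloy B: E = 44.70, α = 25.7, σ_y = 211.0 → σ = 84.2 MPa, n = 2.51
  alloy F: E = 214.6, α = 12.7, σ_y = 960.0 → σ = 200 MPa, n = 4.81
  alloy Q: E = 293.2, α = 11.5, σ_y = 262.7 → σ = 247 MPa, n = 1.06
Alloy Q has the lowest safety factor, n = 1.06.

alloy Q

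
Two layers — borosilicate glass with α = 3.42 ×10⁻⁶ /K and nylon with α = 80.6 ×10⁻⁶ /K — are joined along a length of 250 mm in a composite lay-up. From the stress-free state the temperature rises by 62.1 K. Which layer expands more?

α(borosilicate glass) = 3.42×10⁻⁶/K vs α(nylon) = 80.6×10⁻⁶/K.
Higher α expands more for the same ΔT: nylon.

nylon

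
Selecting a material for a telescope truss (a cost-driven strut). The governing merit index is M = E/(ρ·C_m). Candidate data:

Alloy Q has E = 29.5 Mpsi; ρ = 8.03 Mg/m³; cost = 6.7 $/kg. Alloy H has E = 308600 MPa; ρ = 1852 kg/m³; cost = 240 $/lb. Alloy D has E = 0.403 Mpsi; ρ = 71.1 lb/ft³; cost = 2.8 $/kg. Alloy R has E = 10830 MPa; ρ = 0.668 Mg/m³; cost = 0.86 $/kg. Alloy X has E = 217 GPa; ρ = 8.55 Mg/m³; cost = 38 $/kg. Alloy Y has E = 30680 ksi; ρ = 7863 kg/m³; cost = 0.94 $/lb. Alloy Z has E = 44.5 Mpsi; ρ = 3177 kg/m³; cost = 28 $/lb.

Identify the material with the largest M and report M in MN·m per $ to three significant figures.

alloy R, M = 18.9 MN·m per $

Normalizing units and computing the index:
  alloy Q: E = 203.4 GPa, ρ = 8030 kg/m³, cost = 6.700 $/kg
  alloy H: E = 308.6 GPa, ρ = 1852 kg/m³, cost = 529.1 $/kg
  alloy D: E = 2.779 GPa, ρ = 1139 kg/m³, cost = 2.800 $/kg
  alloy R: E = 10.83 GPa, ρ = 668.0 kg/m³, cost = 0.8600 $/kg
  alloy X: E = 217.0 GPa, ρ = 8550 kg/m³, cost = 38.00 $/kg
  alloy Y: E = 211.5 GPa, ρ = 7863 kg/m³, cost = 2.072 $/kg
  alloy Z: E = 306.8 GPa, ρ = 3177 kg/m³, cost = 61.73 $/kg
  alloy R: M = 18.9 MN·m per $
  alloy Y: M = 13.0 MN·m per $
  alloy Q: M = 3.78 MN·m per $
  alloy Z: M = 1.56 MN·m per $
  alloy D: M = 0.871 MN·m per $
  alloy X: M = 0.668 MN·m per $
  alloy H: M = 0.315 MN·m per $
Alloy R has the largest M.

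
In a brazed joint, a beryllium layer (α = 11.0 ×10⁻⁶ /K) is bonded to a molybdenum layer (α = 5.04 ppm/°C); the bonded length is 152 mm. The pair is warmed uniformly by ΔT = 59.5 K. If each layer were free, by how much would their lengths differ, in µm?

53.9 µm

Δα = |11.0 − 5.04|×10⁻⁶/K = 5.96×10⁻⁶/K.
ΔL_mismatch = Δα·L·ΔT = 5.96×10⁻⁶ × 152.0 mm × 59.5 K = 53.9 µm.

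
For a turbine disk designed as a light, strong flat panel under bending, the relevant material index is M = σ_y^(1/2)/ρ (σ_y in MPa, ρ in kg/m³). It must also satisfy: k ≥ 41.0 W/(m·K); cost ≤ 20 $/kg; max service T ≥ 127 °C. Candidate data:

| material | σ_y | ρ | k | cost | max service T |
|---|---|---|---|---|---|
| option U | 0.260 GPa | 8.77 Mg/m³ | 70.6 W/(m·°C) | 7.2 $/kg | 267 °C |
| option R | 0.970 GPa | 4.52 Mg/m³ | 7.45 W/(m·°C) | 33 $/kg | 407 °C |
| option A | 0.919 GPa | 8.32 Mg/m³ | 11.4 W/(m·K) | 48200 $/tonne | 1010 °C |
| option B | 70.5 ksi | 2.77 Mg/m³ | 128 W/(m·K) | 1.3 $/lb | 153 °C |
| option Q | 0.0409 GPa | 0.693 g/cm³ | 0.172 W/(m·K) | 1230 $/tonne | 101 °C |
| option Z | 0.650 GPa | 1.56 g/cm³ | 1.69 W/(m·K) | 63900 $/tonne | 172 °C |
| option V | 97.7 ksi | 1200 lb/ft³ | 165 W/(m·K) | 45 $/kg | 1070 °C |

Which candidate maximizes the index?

option B

Screen on constraints: k ≥ 41.0 W/(m·K); cost ≤ 20 $/kg; max service T ≥ 127 °C. Survivors: option U, option B.
Putting every candidate on a common basis:
  option U: σ_y = 260.0 MPa, ρ = 8770 kg/m³
  option B: σ_y = 486.1 MPa, ρ = 2770 kg/m³
  option B: M = 7.96×10⁻³
  option U: M = 1.84×10⁻³
Option B has the largest M.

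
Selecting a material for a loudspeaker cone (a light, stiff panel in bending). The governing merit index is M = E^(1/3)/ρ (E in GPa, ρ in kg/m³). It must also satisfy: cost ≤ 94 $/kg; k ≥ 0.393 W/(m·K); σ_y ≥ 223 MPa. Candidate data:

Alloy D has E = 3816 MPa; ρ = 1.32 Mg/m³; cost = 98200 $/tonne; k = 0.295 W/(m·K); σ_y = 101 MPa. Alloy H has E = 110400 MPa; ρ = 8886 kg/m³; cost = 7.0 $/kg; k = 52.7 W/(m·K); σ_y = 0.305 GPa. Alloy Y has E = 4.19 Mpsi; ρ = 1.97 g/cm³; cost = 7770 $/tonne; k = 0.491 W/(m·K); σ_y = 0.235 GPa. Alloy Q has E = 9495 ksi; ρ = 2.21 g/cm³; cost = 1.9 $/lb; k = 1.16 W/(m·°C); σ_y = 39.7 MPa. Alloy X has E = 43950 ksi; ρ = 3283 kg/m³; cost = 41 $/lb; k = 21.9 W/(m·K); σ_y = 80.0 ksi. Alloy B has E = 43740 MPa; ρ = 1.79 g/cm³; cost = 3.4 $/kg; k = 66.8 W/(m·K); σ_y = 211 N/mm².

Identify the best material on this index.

alloy X

Screen on constraints: cost ≤ 94 $/kg; k ≥ 0.393 W/(m·K); σ_y ≥ 223 MPa. Survivors: alloy H, alloy Y, alloy X.
Putting every candidate on a common basis:
  alloy H: E = 110.4 GPa, ρ = 8886 kg/m³
  alloy Y: E = 28.89 GPa, ρ = 1970 kg/m³
  alloy X: E = 303.0 GPa, ρ = 3283 kg/m³
  alloy X: M = 2.05×10⁻³
  alloy Y: M = 1.56×10⁻³
  alloy H: M = 0.540×10⁻³
Highest index: alloy X.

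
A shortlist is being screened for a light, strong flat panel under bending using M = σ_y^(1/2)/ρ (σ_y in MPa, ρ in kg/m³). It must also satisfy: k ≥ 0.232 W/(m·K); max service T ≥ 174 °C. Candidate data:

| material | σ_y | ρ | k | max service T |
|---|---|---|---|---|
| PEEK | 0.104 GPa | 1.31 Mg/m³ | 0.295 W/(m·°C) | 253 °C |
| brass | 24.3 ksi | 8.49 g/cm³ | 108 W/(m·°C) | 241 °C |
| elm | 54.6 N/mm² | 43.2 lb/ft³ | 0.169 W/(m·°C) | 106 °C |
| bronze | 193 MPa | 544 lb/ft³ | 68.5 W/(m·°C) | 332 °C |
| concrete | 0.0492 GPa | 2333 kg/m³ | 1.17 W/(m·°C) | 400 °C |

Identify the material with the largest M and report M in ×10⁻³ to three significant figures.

PEEK, M = 7.78×10⁻³

Screen on constraints: k ≥ 0.232 W/(m·K); max service T ≥ 174 °C. Survivors: PEEK, brass, bronze, concrete.
Normalizing units and computing the index:
  PEEK: σ_y = 104.0 MPa, ρ = 1310 kg/m³
  brass: σ_y = 167.5 MPa, ρ = 8490 kg/m³
  bronze: σ_y = 193.0 MPa, ρ = 8714 kg/m³
  concrete: σ_y = 49.20 MPa, ρ = 2333 kg/m³
  PEEK: M = 7.78×10⁻³
  concrete: M = 3.01×10⁻³
  bronze: M = 1.59×10⁻³
  brass: M = 1.52×10⁻³
PEEK ranks first.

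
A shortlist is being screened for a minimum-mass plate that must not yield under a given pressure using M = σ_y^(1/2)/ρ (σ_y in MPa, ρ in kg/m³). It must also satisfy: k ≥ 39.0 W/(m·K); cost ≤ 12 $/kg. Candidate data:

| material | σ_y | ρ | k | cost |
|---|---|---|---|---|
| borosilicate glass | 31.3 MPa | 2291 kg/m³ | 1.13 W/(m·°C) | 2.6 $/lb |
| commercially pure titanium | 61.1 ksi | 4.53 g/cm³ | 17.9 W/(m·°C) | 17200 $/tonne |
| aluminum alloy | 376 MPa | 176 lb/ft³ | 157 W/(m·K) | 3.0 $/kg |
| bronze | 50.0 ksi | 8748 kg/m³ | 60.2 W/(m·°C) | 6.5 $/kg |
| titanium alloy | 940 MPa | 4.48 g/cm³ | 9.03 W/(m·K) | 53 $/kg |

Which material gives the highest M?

Screen on constraints: k ≥ 39.0 W/(m·K); cost ≤ 12 $/kg. Survivors: aluminum alloy, bronze.
Convert each candidate to consistent units, then evaluate M:
  aluminum alloy: σ_y = 376.0 MPa, ρ = 2819 kg/m³
  bronze: σ_y = 344.7 MPa, ρ = 8748 kg/m³
  aluminum alloy: M = 6.88×10⁻³
  bronze: M = 2.12×10⁻³
Aluminum alloy ranks first.

aluminum alloy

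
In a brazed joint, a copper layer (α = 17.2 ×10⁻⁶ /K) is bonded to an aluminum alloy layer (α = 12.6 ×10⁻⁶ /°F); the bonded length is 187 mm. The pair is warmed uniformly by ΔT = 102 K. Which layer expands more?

aluminum alloy: α = 12.6×10⁻⁶/°F × 9/5 = 22.7×10⁻⁶/K.
α(copper) = 17.2×10⁻⁶/K vs α(aluminum alloy) = 22.7×10⁻⁶/K.
Higher α expands more for the same ΔT: aluminum alloy.

aluminum alloy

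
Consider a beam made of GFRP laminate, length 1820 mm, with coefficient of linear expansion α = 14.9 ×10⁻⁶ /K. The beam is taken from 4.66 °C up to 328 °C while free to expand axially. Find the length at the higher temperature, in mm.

1828.8 mm

ΔT = 328 − 4.66 = 323.3 K.
ΔL = α·L₀·ΔT = 14.9×10⁻⁶ × 1820 mm × 323.3 K = 8.77 mm.
L = L₀ + ΔL = 1820 + 8.77 = 1828.8 mm.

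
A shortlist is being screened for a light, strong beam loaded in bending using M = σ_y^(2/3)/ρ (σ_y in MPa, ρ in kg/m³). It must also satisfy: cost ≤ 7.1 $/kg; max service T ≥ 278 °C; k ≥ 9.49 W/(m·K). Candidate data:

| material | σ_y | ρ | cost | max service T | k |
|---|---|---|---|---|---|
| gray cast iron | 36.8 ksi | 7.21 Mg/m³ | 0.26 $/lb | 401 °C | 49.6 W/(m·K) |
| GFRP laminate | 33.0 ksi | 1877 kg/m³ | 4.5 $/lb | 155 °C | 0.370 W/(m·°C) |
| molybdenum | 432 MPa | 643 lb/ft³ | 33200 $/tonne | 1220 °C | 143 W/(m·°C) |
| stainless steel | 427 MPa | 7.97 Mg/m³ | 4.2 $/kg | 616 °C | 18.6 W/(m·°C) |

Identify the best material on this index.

Screen on constraints: cost ≤ 7.1 $/kg; max service T ≥ 278 °C; k ≥ 9.49 W/(m·K). Survivors: gray cast iron, stainless steel.
Putting every candidate on a common basis:
  gray cast iron: σ_y = 253.7 MPa, ρ = 7210 kg/m³
  stainless steel: σ_y = 427.0 MPa, ρ = 7970 kg/m³
  stainless steel: M = 7.11×10⁻³
  gray cast iron: M = 5.56×10⁻³
Stainless steel ranks first.

stainless steel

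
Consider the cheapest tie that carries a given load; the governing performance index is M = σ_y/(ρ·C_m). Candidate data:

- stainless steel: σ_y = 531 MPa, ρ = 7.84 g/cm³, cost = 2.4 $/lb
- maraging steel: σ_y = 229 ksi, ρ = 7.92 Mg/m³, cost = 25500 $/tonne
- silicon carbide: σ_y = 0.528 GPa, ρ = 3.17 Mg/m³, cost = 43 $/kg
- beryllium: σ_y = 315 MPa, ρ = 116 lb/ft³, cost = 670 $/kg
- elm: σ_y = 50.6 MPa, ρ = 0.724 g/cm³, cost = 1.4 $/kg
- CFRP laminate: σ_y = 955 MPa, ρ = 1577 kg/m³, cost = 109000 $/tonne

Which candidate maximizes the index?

Convert each candidate to consistent units, then evaluate M:
  stainless steel: σ_y = 531.0 MPa, ρ = 7840 kg/m³, cost = 5.291 $/kg
  maraging steel: σ_y = 1579 MPa, ρ = 7920 kg/m³, cost = 25.50 $/kg
  silicon carbide: σ_y = 528.0 MPa, ρ = 3170 kg/m³, cost = 43.00 $/kg
  beryllium: σ_y = 315.0 MPa, ρ = 1858 kg/m³, cost = 670.0 $/kg
  elm: σ_y = 50.60 MPa, ρ = 724.0 kg/m³, cost = 1.400 $/kg
  CFRP laminate: σ_y = 955.0 MPa, ρ = 1577 kg/m³, cost = 109.0 $/kg
  elm: M = 49.9 kN·m per $
  stainless steel: M = 12.8 kN·m per $
  maraging steel: M = 7.82 kN·m per $
  CFRP laminate: M = 5.56 kN·m per $
  silicon carbide: M = 3.87 kN·m per $
  beryllium: M = 0.253 kN·m per $
The maximum is for elm.

elm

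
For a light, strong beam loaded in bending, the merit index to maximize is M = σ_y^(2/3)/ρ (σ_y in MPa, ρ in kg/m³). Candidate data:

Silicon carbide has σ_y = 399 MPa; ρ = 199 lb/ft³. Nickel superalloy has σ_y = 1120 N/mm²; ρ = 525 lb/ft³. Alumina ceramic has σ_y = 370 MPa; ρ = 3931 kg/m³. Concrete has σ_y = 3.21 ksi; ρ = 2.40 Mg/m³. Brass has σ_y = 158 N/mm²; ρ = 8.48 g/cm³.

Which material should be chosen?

silicon carbide

Convert each candidate to consistent units, then evaluate M:
  silicon carbide: σ_y = 399.0 MPa, ρ = 3188 kg/m³
  nickel superalloy: σ_y = 1120 MPa, ρ = 8410 kg/m³
  alumina ceramic: σ_y = 370.0 MPa, ρ = 3931 kg/m³
  concrete: σ_y = 22.13 MPa, ρ = 2400 kg/m³
  brass: σ_y = 158.0 MPa, ρ = 8480 kg/m³
  silicon carbide: M = 17.0×10⁻³
  alumina ceramic: M = 13.1×10⁻³
  nickel superalloy: M = 12.8×10⁻³
  brass: M = 3.45×10⁻³
  concrete: M = 3.28×10⁻³
The maximum is for silicon carbide.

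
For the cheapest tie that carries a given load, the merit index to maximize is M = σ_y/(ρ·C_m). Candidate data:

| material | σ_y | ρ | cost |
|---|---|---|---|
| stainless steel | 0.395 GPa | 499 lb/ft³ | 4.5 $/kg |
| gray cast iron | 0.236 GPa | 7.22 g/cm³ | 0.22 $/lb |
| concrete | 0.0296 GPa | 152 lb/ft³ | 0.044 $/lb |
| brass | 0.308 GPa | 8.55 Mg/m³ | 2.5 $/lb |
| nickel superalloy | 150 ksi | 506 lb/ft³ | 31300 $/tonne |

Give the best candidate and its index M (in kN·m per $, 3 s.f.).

concrete, M = 125 kN·m per $

After converting to SI:
  stainless steel: σ_y = 395.0 MPa, ρ = 7993 kg/m³, cost = 4.500 $/kg
  gray cast iron: σ_y = 236.0 MPa, ρ = 7220 kg/m³, cost = 0.4850 $/kg
  concrete: σ_y = 29.60 MPa, ρ = 2435 kg/m³, cost = 0.09700 $/kg
  brass: σ_y = 308.0 MPa, ρ = 8550 kg/m³, cost = 5.511 $/kg
  nickel superalloy: σ_y = 1034 MPa, ρ = 8105 kg/m³, cost = 31.30 $/kg
  concrete: M = 125 kN·m per $
  gray cast iron: M = 67.4 kN·m per $
  stainless steel: M = 11.0 kN·m per $
  brass: M = 6.54 kN·m per $
  nickel superalloy: M = 4.08 kN·m per $
Concrete ranks first.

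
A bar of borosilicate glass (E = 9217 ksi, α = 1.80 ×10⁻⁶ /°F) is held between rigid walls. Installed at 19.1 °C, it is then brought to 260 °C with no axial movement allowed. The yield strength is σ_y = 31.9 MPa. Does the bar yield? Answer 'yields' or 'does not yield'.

E = 9217 ksi = 63.55 GPa.
α = 1.80×10⁻⁶/°F × 9/5 = 3.24×10⁻⁶/K.
ΔT = 240.9 K. Constrained thermal stress σ = E·α·ΔT = 63.55×10³ MPa × 3.24×10⁻⁶ × 240.9 = 49.6 MPa (compressive).
Compare to σ_y = 31.9 MPa: σ ≥ σ_y, so it yields.

yields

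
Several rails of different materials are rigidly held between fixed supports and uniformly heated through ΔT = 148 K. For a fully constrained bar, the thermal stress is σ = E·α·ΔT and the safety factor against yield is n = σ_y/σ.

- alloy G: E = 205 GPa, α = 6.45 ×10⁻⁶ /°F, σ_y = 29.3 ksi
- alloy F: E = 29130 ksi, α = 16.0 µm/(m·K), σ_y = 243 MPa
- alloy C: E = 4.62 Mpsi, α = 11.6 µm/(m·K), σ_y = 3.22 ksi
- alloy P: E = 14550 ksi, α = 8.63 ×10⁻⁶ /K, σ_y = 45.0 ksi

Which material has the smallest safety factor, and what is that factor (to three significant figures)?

alloy C, n = 0.406

In consistent units (E in GPa, α in ×10⁻⁶/K, σ_y in MPa):
  alloy G: E = 205.0, α = 11.6, σ_y = 202.0 → σ = 352 MPa, n = 0.574
  alloy F: E = 200.8, α = 16.0, σ_y = 243.0 → σ = 476 MPa, n = 0.511
  alloy C: E = 31.85, α = 11.6, σ_y = 22.20 → σ = 54.7 MPa, n = 0.406
  alloy P: E = 100.3, α = 8.63, σ_y = 310.3 → σ = 128 MPa, n = 2.42
Smallest n: alloy C with n = 0.406.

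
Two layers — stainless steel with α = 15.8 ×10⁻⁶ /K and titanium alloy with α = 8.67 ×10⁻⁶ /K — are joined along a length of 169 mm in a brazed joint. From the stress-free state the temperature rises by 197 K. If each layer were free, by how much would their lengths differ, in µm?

237 µm

Δα = |15.8 − 8.67|×10⁻⁶/K = 7.13×10⁻⁶/K.
ΔL_mismatch = Δα·L·ΔT = 7.13×10⁻⁶ × 169.0 mm × 197.0 K = 237 µm.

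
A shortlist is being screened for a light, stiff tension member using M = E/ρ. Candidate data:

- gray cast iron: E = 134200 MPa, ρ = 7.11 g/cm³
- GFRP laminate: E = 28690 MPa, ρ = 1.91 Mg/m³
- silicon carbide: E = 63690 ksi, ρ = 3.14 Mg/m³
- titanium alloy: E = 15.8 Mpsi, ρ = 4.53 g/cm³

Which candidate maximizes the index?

In SI units:
  gray cast iron: E = 134.2 GPa, ρ = 7110 kg/m³
  GFRP laminate: E = 28.69 GPa, ρ = 1910 kg/m³
  silicon carbide: E = 439.1 GPa, ρ = 3140 kg/m³
  titanium alloy: E = 108.9 GPa, ρ = 4530 kg/m³
  silicon carbide: M = 140 MN·m/kg
  titanium alloy: M = 24.0 MN·m/kg
  gray cast iron: M = 18.9 MN·m/kg
  GFRP laminate: M = 15.0 MN·m/kg
Highest index: silicon carbide.

silicon carbide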